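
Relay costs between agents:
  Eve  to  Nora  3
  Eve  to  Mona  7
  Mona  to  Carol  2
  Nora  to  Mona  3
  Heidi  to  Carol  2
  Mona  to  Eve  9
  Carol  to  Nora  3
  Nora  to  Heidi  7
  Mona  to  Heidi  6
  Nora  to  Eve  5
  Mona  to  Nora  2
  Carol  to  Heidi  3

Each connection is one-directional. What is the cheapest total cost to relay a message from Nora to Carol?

5

Candidate routes:
Nora→Mona→Heidi→Carol: 3 + 6 + 2 = 11
Nora→Heidi→Carol: 7 + 2 = 9
Nora→Eve→Mona→Carol: 5 + 7 + 2 = 14
Nora→Eve→Mona→Heidi→Carol: 5 + 7 + 6 + 2 = 20
Nora→Mona→Carol: 3 + 2 = 5
Best route has total 5.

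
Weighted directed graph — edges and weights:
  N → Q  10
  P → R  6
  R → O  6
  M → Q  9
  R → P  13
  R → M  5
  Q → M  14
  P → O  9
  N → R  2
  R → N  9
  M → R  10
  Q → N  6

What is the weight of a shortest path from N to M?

7

Routes from N to M:
N-Q-M: 10 + 14 = 24
N-R-M: 2 + 5 = 7
Best route has total 7.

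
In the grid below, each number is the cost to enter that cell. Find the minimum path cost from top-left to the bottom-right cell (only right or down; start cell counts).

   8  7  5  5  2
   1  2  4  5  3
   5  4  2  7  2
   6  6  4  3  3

One optimal route is (0,0) (1,0) (1,1) (1,2) (2,2) (3,2) (3,3) (3,4).
Its cost is 8 + 1 + 2 + 4 + 2 + 4 + 3 + 3 = 27.

27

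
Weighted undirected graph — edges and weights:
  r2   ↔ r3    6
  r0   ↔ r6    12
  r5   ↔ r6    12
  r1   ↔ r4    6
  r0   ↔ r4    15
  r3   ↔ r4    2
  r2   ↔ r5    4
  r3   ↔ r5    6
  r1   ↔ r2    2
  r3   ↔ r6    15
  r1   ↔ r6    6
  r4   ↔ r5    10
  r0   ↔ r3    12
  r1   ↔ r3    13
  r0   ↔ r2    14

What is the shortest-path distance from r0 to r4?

Some routes from r0 to r4:
r0 → r2 → r1 → r4: 14 + 2 + 6 = 22
r0 → r4: 15
r0 → r2 → r3 → r4: 14 + 6 + 2 = 22
r0 → r3 → r4: 12 + 2 = 14
Best route has total 14.

14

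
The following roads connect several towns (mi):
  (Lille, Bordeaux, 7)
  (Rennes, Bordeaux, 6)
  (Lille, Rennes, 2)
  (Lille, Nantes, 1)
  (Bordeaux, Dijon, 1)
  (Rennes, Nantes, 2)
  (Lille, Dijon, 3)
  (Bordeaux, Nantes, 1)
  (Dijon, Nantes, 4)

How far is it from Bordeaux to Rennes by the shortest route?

3

Comparing a few candidate routes:
Bordeaux → Nantes → Rennes: 1 + 2 = 3
Bordeaux → Dijon → Lille → Nantes → Rennes: 1 + 3 + 1 + 2 = 7
Bordeaux → Rennes: 6
Bordeaux → Nantes → Lille → Rennes: 1 + 1 + 2 = 4
Bordeaux → Dijon → Lille → Rennes: 1 + 3 + 2 = 6
Bordeaux → Dijon → Nantes → Rennes: 1 + 4 + 2 = 7
Shortest: 3 mi.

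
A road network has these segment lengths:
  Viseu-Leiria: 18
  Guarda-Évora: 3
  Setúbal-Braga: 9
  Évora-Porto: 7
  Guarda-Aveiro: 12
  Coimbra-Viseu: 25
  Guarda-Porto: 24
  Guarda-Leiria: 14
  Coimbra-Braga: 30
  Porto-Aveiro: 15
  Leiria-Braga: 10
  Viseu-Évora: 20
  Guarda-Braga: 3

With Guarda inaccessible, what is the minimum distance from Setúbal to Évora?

57

Routes from Setúbal to Évora avoiding Guarda:
Setúbal - Braga - Leiria - Viseu - Évora: 9 + 10 + 18 + 20 = 57
Setúbal - Braga - Coimbra - Viseu - Évora: 9 + 30 + 25 + 20 = 84
The minimum is 57.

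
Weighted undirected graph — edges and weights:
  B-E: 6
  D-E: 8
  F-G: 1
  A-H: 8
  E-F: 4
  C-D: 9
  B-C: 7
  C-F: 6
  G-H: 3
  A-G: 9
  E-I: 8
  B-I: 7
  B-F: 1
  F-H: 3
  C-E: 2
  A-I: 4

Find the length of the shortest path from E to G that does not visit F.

Comparing a few candidate routes:
E → I → A → H → G: 8 + 4 + 8 + 3 = 23
E → I → A → G: 8 + 4 + 9 = 21
E → B → I → A → G: 6 + 7 + 4 + 9 = 26
Best route has total 21.

21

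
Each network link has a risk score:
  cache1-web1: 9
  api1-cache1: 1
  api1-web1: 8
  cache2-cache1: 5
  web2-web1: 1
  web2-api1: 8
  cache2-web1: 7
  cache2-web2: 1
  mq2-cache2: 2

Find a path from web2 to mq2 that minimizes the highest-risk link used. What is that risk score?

2

A few of the web2→mq2 routes:
web2 → web1 → cache2 → mq2: max(1, 7, 2) = 7
web2 → api1 → cache1 → cache2 → mq2: max(8, 1, 5, 2) = 8
web2 → cache2 → mq2: max(1, 2) = 2
Best route has worst link 2.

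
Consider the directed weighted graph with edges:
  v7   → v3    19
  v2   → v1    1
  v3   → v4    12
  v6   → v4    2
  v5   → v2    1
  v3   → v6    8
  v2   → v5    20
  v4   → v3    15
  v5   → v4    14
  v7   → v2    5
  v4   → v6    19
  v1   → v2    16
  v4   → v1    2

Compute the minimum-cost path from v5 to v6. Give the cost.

33

Candidate routes:
v5-v4-v3-v6: 14 + 15 + 8 = 37
v5-v4-v6: 14 + 19 = 33
The minimum is 33.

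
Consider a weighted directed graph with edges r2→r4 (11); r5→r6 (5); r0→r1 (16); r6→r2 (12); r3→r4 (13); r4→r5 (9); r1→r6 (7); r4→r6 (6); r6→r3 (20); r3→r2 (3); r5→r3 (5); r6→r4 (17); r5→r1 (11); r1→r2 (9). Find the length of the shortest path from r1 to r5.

29

Candidate routes:
r1 → r6 → r2 → r4 → r5: 7 + 12 + 11 + 9 = 39
r1 → r6 → r4 → r5: 7 + 17 + 9 = 33
r1 → r6 → r3 → r2 → r4 → r5: 7 + 20 + 3 + 11 + 9 = 50
r1 → r2 → r4 → r5: 9 + 11 + 9 = 29
r1 → r6 → r3 → r4 → r5: 7 + 20 + 13 + 9 = 49
Best route has total 29.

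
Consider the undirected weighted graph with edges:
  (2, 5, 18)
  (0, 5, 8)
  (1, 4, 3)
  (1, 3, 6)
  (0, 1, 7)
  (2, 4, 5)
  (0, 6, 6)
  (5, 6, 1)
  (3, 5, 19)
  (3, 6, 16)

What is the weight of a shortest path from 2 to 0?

15

Checking several routes:
2 - 4 - 1 - 3 - 6 - 0: 5 + 3 + 6 + 16 + 6 = 36
2 - 5 - 0: 18 + 8 = 26
2 - 5 - 6 - 0: 18 + 1 + 6 = 25
2 - 4 - 1 - 0: 5 + 3 + 7 = 15
Shortest: 15.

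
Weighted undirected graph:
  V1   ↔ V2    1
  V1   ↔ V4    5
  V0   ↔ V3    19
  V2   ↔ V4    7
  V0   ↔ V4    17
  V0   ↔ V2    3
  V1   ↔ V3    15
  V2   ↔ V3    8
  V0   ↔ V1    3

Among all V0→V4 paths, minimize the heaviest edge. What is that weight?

A few of the V0→V4 routes:
V0 - V1 - V2 - V4: max(3, 1, 7) = 7
V0 - V2 - V1 - V4: max(3, 1, 5) = 5
V0 - V1 - V4: max(3, 5) = 5
The minimum achievable maximum is 5.

5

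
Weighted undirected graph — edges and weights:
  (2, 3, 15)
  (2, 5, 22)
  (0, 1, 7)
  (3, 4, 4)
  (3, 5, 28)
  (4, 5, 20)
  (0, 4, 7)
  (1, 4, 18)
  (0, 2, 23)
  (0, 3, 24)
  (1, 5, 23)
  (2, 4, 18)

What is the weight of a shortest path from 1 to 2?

A few of the 1→2 routes:
1 - 0 - 4 - 3 - 2: 7 + 7 + 4 + 15 = 33
1 - 0 - 4 - 2: 7 + 7 + 18 = 32
1 - 4 - 2: 18 + 18 = 36
1 - 0 - 2: 7 + 23 = 30
Shortest: 30.

30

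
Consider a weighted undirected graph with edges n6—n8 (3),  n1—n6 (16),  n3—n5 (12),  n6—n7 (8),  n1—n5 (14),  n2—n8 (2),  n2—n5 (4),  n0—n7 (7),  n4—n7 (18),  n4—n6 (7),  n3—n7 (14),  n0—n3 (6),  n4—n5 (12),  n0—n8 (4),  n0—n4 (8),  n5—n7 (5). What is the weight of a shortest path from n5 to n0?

Checking several routes:
n5 -> n2 -> n8 -> n0: 4 + 2 + 4 = 10
n5 -> n7 -> n0: 5 + 7 = 12
n5 -> n7 -> n6 -> n8 -> n0: 5 + 8 + 3 + 4 = 20
n5 -> n3 -> n0: 12 + 6 = 18
n5 -> n4 -> n0: 12 + 8 = 20
The minimum is 10.

10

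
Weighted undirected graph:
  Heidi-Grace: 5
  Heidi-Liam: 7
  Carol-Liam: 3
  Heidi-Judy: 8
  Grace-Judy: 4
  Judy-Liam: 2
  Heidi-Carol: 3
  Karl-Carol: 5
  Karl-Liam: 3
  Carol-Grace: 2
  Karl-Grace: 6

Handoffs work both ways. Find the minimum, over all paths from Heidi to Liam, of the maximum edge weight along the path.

A few of the Heidi→Liam routes:
Heidi -> Grace -> Carol -> Liam: max(5, 2, 3) = 5
Heidi -> Grace -> Judy -> Liam: max(5, 4, 2) = 5
Heidi -> Carol -> Karl -> Liam: max(3, 5, 3) = 5
Heidi -> Carol -> Grace -> Judy -> Liam: max(3, 2, 4, 2) = 4
Heidi -> Grace -> Carol -> Karl -> Liam: max(5, 2, 5, 3) = 5
Heidi -> Carol -> Liam: max(3, 3) = 3
Best route has worst link 3.

3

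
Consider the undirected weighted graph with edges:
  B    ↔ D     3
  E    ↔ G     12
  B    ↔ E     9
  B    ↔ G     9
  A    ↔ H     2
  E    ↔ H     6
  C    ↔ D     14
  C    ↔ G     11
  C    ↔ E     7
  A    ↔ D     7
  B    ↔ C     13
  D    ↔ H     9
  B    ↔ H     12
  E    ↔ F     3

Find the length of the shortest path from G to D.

A few of the G→D routes:
G - E - H - A - D: 12 + 6 + 2 + 7 = 27
G - E - H - D: 12 + 6 + 9 = 27
G - C - B - D: 11 + 13 + 3 = 27
G - C - D: 11 + 14 = 25
G - B - D: 9 + 3 = 12
G - E - B - D: 12 + 9 + 3 = 24
The minimum is 12.

12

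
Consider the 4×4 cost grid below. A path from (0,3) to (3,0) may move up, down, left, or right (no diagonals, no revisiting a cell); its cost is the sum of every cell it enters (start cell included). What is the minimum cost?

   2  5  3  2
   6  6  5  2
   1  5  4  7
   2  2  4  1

One optimal route is (0,3) → (1,3) → (2,3) → (3,3) → (3,2) → (3,1) → (3,0).
Its cost is 2 + 2 + 7 + 1 + 4 + 2 + 2 = 20.

20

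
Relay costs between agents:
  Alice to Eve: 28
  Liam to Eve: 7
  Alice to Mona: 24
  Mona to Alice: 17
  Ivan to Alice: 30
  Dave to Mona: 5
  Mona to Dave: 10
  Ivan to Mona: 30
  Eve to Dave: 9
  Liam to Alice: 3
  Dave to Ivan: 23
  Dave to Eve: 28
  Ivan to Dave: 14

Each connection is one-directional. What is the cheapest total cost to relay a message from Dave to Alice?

Paths from Dave to Alice:
Dave - Ivan - Mona - Alice: 23 + 30 + 17 = 70
Dave - Mona - Alice: 5 + 17 = 22
Dave - Ivan - Alice: 23 + 30 = 53
Best route has total 22.

22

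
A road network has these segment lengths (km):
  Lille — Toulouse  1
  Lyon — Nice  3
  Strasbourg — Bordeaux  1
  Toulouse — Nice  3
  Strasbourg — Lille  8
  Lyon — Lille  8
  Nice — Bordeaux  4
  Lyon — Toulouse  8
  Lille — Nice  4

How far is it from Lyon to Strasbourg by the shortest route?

Some routes from Lyon to Strasbourg:
Lyon → Toulouse → Nice → Bordeaux → Strasbourg: 8 + 3 + 4 + 1 = 16
Lyon → Nice → Toulouse → Lille → Strasbourg: 3 + 3 + 1 + 8 = 15
Lyon → Nice → Lille → Strasbourg: 3 + 4 + 8 = 15
Lyon → Nice → Bordeaux → Strasbourg: 3 + 4 + 1 = 8
Shortest: 8 km.

8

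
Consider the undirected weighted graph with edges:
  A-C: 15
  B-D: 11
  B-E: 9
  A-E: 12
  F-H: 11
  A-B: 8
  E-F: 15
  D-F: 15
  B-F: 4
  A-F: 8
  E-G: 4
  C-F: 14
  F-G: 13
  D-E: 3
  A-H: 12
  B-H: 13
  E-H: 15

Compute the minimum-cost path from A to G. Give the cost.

16

Some routes from A to G:
A → E → G: 12 + 4 = 16
A → B → E → G: 8 + 9 + 4 = 21
A → B → F → G: 8 + 4 + 13 = 25
A → F → G: 8 + 13 = 21
A → F → B → E → G: 8 + 4 + 9 + 4 = 25
Best route has total 16.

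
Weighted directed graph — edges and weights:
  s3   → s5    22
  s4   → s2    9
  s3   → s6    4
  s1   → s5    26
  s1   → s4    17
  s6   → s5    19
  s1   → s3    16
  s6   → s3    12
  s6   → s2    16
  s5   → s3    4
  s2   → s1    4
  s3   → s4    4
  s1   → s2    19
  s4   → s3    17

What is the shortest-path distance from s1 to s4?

17

Routes from s1 to s4:
s1 -> s4: 17
s1 -> s5 -> s3 -> s4: 26 + 4 + 4 = 34
s1 -> s3 -> s4: 16 + 4 = 20
Shortest: 17.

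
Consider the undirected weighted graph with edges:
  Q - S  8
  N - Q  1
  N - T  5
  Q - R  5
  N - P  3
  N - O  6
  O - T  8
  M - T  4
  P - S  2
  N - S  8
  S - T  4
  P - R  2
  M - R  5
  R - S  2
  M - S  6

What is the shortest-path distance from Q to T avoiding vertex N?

Checking several routes:
Q-S-T: 8 + 4 = 12
Q-R-S-M-T: 5 + 2 + 6 + 4 = 17
Q-R-P-S-T: 5 + 2 + 2 + 4 = 13
Q-R-M-T: 5 + 5 + 4 = 14
Q-R-S-T: 5 + 2 + 4 = 11
Best route has total 11.

11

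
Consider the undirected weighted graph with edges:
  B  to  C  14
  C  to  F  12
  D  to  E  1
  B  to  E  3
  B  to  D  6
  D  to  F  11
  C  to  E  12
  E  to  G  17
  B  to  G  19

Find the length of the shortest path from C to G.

29

Some routes from C to G:
C -> B -> E -> G: 14 + 3 + 17 = 34
C -> B -> G: 14 + 19 = 33
C -> E -> B -> G: 12 + 3 + 19 = 34
C -> E -> G: 12 + 17 = 29
The minimum is 29.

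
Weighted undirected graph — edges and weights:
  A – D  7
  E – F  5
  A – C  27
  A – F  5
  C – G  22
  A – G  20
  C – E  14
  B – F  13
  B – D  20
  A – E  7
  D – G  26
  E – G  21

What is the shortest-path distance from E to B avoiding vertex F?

Comparing a few candidate routes:
E-G-A-D-B: 21 + 20 + 7 + 20 = 68
E-C-A-D-B: 14 + 27 + 7 + 20 = 68
E-A-D-B: 7 + 7 + 20 = 34
E-G-D-B: 21 + 26 + 20 = 67
Shortest: 34.

34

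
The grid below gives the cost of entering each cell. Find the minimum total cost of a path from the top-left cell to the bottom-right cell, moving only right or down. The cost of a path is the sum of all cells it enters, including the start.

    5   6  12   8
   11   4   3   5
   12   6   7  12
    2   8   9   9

43

Best path: [0,0] -> [0,1] -> [1,1] -> [1,2] -> [2,2] -> [3,2] -> [3,3]
Cost: 5 + 6 + 4 + 3 + 7 + 9 + 9 = 43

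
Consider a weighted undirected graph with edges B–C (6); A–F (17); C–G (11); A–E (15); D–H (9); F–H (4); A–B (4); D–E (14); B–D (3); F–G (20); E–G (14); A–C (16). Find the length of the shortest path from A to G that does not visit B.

Comparing a few candidate routes:
A → E → G: 15 + 14 = 29
A → C → G: 16 + 11 = 27
A → F → G: 17 + 20 = 37
Shortest: 27.

27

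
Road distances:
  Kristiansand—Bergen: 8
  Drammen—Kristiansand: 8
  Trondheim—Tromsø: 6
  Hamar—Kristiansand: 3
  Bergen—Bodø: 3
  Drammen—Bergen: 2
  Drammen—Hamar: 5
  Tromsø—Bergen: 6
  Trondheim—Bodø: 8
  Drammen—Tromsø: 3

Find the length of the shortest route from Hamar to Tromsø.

8

A few of the Hamar→Tromsø routes:
Hamar -> Drammen -> Tromsø: 5 + 3 = 8
Hamar -> Kristiansand -> Drammen -> Tromsø: 3 + 8 + 3 = 14
Hamar -> Drammen -> Bergen -> Tromsø: 5 + 2 + 6 = 13
Hamar -> Kristiansand -> Bergen -> Drammen -> Tromsø: 3 + 8 + 2 + 3 = 16
Best route has total 8.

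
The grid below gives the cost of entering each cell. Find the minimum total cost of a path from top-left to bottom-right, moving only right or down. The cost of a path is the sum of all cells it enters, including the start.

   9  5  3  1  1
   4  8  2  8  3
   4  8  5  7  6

One optimal route is (0,0) (0,1) (0,2) (0,3) (0,4) (1,4) (2,4).
Its cost is 9 + 5 + 3 + 1 + 1 + 3 + 6 = 28.

28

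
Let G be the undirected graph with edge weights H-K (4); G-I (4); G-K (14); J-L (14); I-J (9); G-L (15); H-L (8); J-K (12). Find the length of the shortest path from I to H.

Checking several routes:
I - J - L - H: 9 + 14 + 8 = 31
I - G - K - J - L - H: 4 + 14 + 12 + 14 + 8 = 52
I - J - K - H: 9 + 12 + 4 = 25
I - G - L - H: 4 + 15 + 8 = 27
I - G - K - H: 4 + 14 + 4 = 22
I - G - L - J - K - H: 4 + 15 + 14 + 12 + 4 = 49
Shortest: 22.

22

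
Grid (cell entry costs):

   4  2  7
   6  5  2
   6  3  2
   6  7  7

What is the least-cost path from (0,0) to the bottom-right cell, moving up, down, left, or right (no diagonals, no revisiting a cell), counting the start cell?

22

One optimal route is (0,0) (0,1) (1,1) (1,2) (2,2) (3,2).
Its cost is 4 + 2 + 5 + 2 + 2 + 7 = 22.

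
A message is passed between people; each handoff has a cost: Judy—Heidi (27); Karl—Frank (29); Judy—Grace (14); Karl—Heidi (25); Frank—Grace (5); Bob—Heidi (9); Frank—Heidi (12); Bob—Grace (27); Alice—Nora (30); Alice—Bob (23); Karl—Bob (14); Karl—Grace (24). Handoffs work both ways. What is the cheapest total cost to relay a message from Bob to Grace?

26

Comparing a few candidate routes:
Bob - Heidi - Frank - Grace: 9 + 12 + 5 = 26
Bob - Karl - Grace: 14 + 24 = 38
Bob - Karl - Heidi - Frank - Grace: 14 + 25 + 12 + 5 = 56
Bob - Grace: 27
Bob - Karl - Frank - Grace: 14 + 29 + 5 = 48
Bob - Heidi - Judy - Grace: 9 + 27 + 14 = 50
Shortest: 26.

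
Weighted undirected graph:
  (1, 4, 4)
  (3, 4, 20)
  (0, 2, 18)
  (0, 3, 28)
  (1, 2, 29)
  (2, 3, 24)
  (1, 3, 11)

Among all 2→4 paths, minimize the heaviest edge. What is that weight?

24

Paths from 2 to 4:
2 - 1 - 4: max(29, 4) = 29
2 - 1 - 3 - 4: max(29, 11, 20) = 29
2 - 3 - 4: max(24, 20) = 24
2 - 3 - 1 - 4: max(24, 11, 4) = 24
2 - 0 - 3 - 1 - 4: max(18, 28, 11, 4) = 28
2 - 0 - 3 - 4: max(18, 28, 20) = 28
Smallest bottleneck: 24.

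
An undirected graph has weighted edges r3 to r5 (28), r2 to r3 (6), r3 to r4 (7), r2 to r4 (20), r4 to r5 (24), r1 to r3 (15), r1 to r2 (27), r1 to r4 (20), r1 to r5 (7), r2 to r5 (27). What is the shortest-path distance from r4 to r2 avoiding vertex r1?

13

Routes from r4 to r2 avoiding r1:
r4 - r3 - r5 - r2: 7 + 28 + 27 = 62
r4 - r3 - r2: 7 + 6 = 13
r4 - r5 - r3 - r2: 24 + 28 + 6 = 58
r4 - r2: 20
r4 - r5 - r2: 24 + 27 = 51
The minimum is 13.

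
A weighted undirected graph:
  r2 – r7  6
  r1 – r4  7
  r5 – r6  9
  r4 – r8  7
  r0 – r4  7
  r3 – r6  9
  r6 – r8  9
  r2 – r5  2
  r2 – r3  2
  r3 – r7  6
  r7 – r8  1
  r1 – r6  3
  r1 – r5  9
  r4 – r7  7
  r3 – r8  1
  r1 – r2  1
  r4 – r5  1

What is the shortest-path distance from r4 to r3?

Some routes from r4 to r3:
r4 → r5 → r2 → r3: 1 + 2 + 2 = 5
r4 → r5 → r2 → r7 → r8 → r3: 1 + 2 + 6 + 1 + 1 = 11
r4 → r1 → r2 → r3: 7 + 1 + 2 = 10
r4 → r7 → r3: 7 + 6 = 13
r4 → r7 → r8 → r3: 7 + 1 + 1 = 9
r4 → r8 → r3: 7 + 1 = 8
Best route has total 5.

5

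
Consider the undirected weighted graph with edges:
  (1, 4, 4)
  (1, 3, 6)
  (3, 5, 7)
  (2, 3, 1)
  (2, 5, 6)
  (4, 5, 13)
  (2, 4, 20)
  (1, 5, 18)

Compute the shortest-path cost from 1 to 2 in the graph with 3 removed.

Candidate routes:
1 - 5 - 4 - 2: 18 + 13 + 20 = 51
1 - 5 - 2: 18 + 6 = 24
1 - 4 - 2: 4 + 20 = 24
1 - 4 - 5 - 2: 4 + 13 + 6 = 23
Best route has total 23.

23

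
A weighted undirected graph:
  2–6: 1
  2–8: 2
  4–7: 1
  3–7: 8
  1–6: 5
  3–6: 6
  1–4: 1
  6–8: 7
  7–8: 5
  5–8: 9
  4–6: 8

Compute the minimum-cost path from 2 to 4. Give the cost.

7

Comparing a few candidate routes:
2 - 6 - 8 - 7 - 4: 1 + 7 + 5 + 1 = 14
2 - 6 - 1 - 4: 1 + 5 + 1 = 7
2 - 6 - 4: 1 + 8 = 9
2 - 8 - 7 - 4: 2 + 5 + 1 = 8
Shortest: 7.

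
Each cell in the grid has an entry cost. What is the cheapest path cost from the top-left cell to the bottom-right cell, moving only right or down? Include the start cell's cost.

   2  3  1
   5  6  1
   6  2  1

Take r0c0 r0c1 r0c2 r1c2 r2c2 for a total of 2 + 3 + 1 + 1 + 1 = 8.

8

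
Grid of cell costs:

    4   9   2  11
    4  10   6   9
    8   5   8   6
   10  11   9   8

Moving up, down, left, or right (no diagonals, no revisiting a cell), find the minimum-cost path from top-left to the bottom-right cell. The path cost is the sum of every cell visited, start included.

43

Cheapest: r0c0 → r0c1 → r0c2 → r1c2 → r2c2 → r2c3 → r3c3
  4 + 9 + 2 + 6 + 8 + 6 + 8 = 43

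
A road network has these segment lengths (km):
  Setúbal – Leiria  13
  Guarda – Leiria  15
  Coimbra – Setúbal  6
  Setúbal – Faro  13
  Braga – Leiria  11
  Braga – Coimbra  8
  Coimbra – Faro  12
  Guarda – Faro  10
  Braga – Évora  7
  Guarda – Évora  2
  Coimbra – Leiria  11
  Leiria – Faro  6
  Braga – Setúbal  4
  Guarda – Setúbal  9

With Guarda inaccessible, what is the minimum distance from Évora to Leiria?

18

Comparing a few candidate routes:
Évora→Braga→Setúbal→Faro→Leiria: 7 + 4 + 13 + 6 = 30
Évora→Braga→Leiria: 7 + 11 = 18
Évora→Braga→Coimbra→Faro→Leiria: 7 + 8 + 12 + 6 = 33
Évora→Braga→Setúbal→Leiria: 7 + 4 + 13 = 24
Évora→Braga→Coimbra→Leiria: 7 + 8 + 11 = 26
Évora→Braga→Setúbal→Coimbra→Leiria: 7 + 4 + 6 + 11 = 28
Shortest: 18 km.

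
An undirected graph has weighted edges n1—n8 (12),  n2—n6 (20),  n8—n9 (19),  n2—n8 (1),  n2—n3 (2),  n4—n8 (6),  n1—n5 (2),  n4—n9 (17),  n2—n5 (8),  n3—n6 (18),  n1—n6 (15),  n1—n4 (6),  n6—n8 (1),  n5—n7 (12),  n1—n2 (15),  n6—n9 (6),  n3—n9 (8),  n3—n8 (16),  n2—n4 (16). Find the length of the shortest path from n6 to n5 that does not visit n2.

15

A few of the n6→n5 routes:
n6 -> n9 -> n8 -> n4 -> n1 -> n5: 6 + 19 + 6 + 6 + 2 = 39
n6 -> n1 -> n5: 15 + 2 = 17
n6 -> n9 -> n4 -> n1 -> n5: 6 + 17 + 6 + 2 = 31
n6 -> n8 -> n1 -> n5: 1 + 12 + 2 = 15
n6 -> n9 -> n8 -> n1 -> n5: 6 + 19 + 12 + 2 = 39
n6 -> n8 -> n4 -> n1 -> n5: 1 + 6 + 6 + 2 = 15
The minimum is 15.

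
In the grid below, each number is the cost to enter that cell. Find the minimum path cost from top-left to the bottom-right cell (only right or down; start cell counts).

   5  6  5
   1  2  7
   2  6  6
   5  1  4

Best path: (0,0) -> (1,0) -> (2,0) -> (3,0) -> (3,1) -> (3,2)
Cost: 5 + 1 + 2 + 5 + 1 + 4 = 18

18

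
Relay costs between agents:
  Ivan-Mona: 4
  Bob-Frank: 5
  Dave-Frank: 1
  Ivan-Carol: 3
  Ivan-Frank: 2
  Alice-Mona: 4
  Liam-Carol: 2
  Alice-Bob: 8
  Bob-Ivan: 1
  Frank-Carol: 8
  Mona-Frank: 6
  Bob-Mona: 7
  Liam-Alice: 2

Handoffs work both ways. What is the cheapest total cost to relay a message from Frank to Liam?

Checking several routes:
Frank -> Ivan -> Carol -> Liam: 2 + 3 + 2 = 7
Frank -> Carol -> Liam: 8 + 2 = 10
Frank -> Bob -> Ivan -> Carol -> Liam: 5 + 1 + 3 + 2 = 11
Frank -> Mona -> Alice -> Liam: 6 + 4 + 2 = 12
Best route has total 7.

7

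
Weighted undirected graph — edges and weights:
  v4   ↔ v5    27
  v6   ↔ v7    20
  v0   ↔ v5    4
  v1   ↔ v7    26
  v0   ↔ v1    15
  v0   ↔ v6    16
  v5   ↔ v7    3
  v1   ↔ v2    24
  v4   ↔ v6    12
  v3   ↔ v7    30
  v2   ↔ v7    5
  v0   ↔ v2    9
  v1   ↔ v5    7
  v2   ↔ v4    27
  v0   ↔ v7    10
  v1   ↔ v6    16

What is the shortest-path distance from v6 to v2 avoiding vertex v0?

25

Comparing a few candidate routes:
v6-v7-v2: 20 + 5 = 25
v6-v1-v5-v7-v2: 16 + 7 + 3 + 5 = 31
v6-v4-v2: 12 + 27 = 39
v6-v1-v2: 16 + 24 = 40
Best route has total 25.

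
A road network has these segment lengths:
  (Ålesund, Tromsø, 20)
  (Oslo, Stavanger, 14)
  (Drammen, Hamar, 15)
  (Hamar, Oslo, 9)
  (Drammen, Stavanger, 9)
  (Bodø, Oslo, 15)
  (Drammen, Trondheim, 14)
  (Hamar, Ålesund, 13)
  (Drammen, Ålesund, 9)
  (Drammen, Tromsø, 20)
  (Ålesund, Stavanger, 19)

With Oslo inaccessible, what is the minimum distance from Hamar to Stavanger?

24

Some routes from Hamar to Stavanger avoiding Oslo:
Hamar → Ålesund → Drammen → Stavanger: 13 + 9 + 9 = 31
Hamar → Ålesund → Tromsø → Drammen → Stavanger: 13 + 20 + 20 + 9 = 62
Hamar → Drammen → Ålesund → Stavanger: 15 + 9 + 19 = 43
Hamar → Ålesund → Stavanger: 13 + 19 = 32
Hamar → Drammen → Stavanger: 15 + 9 = 24
The minimum is 24.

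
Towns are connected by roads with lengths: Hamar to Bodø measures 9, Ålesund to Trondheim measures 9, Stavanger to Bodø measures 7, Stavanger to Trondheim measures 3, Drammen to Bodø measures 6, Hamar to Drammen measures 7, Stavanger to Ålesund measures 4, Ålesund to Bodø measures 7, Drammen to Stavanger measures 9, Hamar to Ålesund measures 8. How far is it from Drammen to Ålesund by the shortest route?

13

Comparing a few candidate routes:
Drammen - Bodø - Hamar - Ålesund: 6 + 9 + 8 = 23
Drammen - Stavanger - Ålesund: 9 + 4 = 13
Drammen - Bodø - Stavanger - Ålesund: 6 + 7 + 4 = 17
Drammen - Bodø - Ålesund: 6 + 7 = 13
Drammen - Stavanger - Trondheim - Ålesund: 9 + 3 + 9 = 21
Drammen - Hamar - Ålesund: 7 + 8 = 15
Shortest: 13.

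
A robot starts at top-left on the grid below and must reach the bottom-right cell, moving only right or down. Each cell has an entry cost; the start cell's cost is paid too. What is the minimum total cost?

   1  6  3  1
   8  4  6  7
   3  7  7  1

Best path: [0,0] -> [0,1] -> [0,2] -> [0,3] -> [1,3] -> [2,3]
Cost: 1 + 6 + 3 + 1 + 7 + 1 = 19

19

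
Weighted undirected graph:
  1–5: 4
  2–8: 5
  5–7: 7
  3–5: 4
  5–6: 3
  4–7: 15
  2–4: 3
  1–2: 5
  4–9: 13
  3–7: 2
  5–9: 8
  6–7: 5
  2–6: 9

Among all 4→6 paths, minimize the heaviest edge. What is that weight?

5

Some routes from 4 to 6:
4 -> 2 -> 1 -> 5 -> 6: max(3, 5, 4, 3) = 5
4 -> 2 -> 1 -> 5 -> 7 -> 6: max(3, 5, 4, 7, 5) = 7
4 -> 2 -> 6: max(3, 9) = 9
4 -> 9 -> 5 -> 7 -> 6: max(13, 8, 7, 5) = 13
4 -> 2 -> 1 -> 5 -> 3 -> 7 -> 6: max(3, 5, 4, 4, 2, 5) = 5
Smallest bottleneck: 5.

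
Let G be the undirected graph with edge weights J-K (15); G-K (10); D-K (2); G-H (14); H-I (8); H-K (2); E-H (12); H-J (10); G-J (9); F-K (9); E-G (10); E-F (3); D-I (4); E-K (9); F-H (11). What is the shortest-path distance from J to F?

21

Comparing a few candidate routes:
J - H - F: 10 + 11 = 21
J - H - K - F: 10 + 2 + 9 = 21
J - G - E - F: 9 + 10 + 3 = 22
Shortest: 21.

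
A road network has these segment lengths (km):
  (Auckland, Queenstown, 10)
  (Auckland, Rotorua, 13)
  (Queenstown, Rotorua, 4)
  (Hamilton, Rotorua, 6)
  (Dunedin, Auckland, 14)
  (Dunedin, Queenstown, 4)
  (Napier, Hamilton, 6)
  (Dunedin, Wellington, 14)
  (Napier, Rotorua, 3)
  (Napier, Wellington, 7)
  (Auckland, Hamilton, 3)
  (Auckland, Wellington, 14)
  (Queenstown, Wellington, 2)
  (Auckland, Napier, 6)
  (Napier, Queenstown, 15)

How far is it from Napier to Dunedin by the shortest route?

11

Checking several routes:
Napier -> Rotorua -> Queenstown -> Dunedin: 3 + 4 + 4 = 11
Napier -> Hamilton -> Rotorua -> Queenstown -> Dunedin: 6 + 6 + 4 + 4 = 20
Napier -> Queenstown -> Dunedin: 15 + 4 = 19
Napier -> Wellington -> Queenstown -> Dunedin: 7 + 2 + 4 = 13
Best route has total 11 km.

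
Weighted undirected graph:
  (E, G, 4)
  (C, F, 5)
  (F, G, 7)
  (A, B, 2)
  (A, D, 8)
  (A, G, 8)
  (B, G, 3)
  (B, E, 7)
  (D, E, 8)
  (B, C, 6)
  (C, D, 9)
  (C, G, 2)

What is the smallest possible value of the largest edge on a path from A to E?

4

Checking several routes:
A → B → C → G → E: max(2, 6, 2, 4) = 6
A → D → E: max(8, 8) = 8
A → B → E: max(2, 7) = 7
A → G → F → C → B → E: max(8, 7, 5, 6, 7) = 8
A → B → C → F → G → E: max(2, 6, 5, 7, 4) = 7
A → B → G → E: max(2, 3, 4) = 4
Smallest bottleneck: 4.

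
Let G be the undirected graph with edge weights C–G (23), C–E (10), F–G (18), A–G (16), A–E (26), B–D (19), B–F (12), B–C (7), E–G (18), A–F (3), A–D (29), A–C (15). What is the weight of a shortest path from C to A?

Checking several routes:
C - A: 15
C - E - A: 10 + 26 = 36
C - G - A: 23 + 16 = 39
C - B - F - A: 7 + 12 + 3 = 22
Shortest: 15.

15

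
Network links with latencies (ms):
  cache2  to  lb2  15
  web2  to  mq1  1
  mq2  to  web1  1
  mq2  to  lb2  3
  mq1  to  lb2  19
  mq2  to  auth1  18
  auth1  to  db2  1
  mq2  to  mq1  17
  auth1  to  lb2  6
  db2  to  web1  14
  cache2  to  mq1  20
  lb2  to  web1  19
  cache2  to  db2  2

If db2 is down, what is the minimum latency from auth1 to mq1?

Checking several routes:
auth1 -> lb2 -> mq2 -> mq1: 6 + 3 + 17 = 26
auth1 -> lb2 -> cache2 -> mq1: 6 + 15 + 20 = 41
auth1 -> lb2 -> mq1: 6 + 19 = 25
auth1 -> mq2 -> lb2 -> mq1: 18 + 3 + 19 = 40
auth1 -> mq2 -> mq1: 18 + 17 = 35
The minimum is 25 ms.

25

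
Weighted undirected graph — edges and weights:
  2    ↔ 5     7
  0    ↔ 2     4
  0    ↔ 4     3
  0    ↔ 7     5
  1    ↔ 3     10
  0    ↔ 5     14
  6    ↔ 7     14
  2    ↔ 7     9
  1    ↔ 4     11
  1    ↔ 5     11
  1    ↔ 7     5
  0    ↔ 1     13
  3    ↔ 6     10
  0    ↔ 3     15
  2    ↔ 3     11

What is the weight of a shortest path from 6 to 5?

Checking several routes:
6 - 7 - 2 - 5: 14 + 9 + 7 = 30
6 - 7 - 1 - 5: 14 + 5 + 11 = 30
6 - 3 - 2 - 5: 10 + 11 + 7 = 28
The minimum is 28.

28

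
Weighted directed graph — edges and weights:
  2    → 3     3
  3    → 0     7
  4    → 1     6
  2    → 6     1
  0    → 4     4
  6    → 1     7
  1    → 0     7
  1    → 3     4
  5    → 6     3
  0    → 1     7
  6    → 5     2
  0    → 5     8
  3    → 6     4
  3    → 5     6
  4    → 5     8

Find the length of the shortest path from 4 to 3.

10

Paths from 4 to 3:
4 → 5 → 6 → 1 → 3: 8 + 3 + 7 + 4 = 22
4 → 1 → 3: 6 + 4 = 10
Shortest: 10.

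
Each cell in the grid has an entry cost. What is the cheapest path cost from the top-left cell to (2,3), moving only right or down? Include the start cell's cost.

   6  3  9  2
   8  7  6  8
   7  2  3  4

25

Cheapest: [0,0] [0,1] [1,1] [2,1] [2,2] [2,3]
  6 + 3 + 7 + 2 + 3 + 4 = 25
For comparison, the top-then-right route costs 32.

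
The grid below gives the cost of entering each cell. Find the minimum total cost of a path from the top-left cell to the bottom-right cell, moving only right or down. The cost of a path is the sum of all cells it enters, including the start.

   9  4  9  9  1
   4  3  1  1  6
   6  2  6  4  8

One optimal route is r0c0 → r0c1 → r1c1 → r1c2 → r1c3 → r2c3 → r2c4.
Its cost is 9 + 4 + 3 + 1 + 1 + 4 + 8 = 30.

30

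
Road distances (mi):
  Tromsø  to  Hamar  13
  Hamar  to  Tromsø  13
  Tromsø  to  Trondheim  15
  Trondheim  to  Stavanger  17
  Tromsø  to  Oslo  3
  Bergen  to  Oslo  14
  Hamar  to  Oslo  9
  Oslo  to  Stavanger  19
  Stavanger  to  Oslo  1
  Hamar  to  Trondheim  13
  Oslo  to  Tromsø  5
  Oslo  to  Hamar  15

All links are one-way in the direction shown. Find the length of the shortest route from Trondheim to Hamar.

33

Paths from Trondheim to Hamar:
Trondheim-Stavanger-Oslo-Hamar: 17 + 1 + 15 = 33
Trondheim-Stavanger-Oslo-Tromsø-Hamar: 17 + 1 + 5 + 13 = 36
Best route has total 33 mi.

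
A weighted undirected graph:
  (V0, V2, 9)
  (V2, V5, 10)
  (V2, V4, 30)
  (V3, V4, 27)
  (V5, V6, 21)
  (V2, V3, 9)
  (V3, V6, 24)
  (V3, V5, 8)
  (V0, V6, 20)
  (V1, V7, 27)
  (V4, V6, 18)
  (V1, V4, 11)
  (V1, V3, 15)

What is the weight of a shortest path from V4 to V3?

26

Checking several routes:
V4 → V3: 27
V4 → V2 → V3: 30 + 9 = 39
V4 → V1 → V3: 11 + 15 = 26
Best route has total 26.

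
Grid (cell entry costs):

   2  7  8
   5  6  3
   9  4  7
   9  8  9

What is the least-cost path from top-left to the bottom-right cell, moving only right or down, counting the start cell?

Take [0,0] [1,0] [1,1] [1,2] [2,2] [3,2] for a total of 2 + 5 + 6 + 3 + 7 + 9 = 32.
For comparison, the top-then-right route costs 36.

32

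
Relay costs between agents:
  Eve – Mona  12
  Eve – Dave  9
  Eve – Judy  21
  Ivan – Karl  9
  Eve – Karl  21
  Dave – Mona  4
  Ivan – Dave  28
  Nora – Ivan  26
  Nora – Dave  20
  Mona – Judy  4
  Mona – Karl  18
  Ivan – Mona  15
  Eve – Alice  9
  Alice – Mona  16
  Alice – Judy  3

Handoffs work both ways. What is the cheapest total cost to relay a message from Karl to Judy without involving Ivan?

22

Checking several routes:
Karl → Mona → Alice → Judy: 18 + 16 + 3 = 37
Karl → Eve → Dave → Mona → Judy: 21 + 9 + 4 + 4 = 38
Karl → Eve → Alice → Judy: 21 + 9 + 3 = 33
Karl → Mona → Judy: 18 + 4 = 22
Karl → Eve → Mona → Judy: 21 + 12 + 4 = 37
Best route has total 22.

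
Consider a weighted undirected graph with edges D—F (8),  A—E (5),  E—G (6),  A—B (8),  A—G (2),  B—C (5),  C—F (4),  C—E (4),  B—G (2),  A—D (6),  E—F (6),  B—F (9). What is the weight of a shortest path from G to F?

Some routes from G to F:
G → A → E → F: 2 + 5 + 6 = 13
G → B → C → F: 2 + 5 + 4 = 11
G → E → F: 6 + 6 = 12
G → B → F: 2 + 9 = 11
G → E → C → F: 6 + 4 + 4 = 14
The minimum is 11.

11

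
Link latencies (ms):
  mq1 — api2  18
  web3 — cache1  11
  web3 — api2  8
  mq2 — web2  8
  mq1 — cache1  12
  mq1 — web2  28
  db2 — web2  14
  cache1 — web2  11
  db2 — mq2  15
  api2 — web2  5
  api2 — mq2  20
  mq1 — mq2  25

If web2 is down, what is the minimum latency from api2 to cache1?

19

Routes from api2 to cache1 avoiding web2:
api2 -> web3 -> cache1: 8 + 11 = 19
api2 -> mq2 -> mq1 -> cache1: 20 + 25 + 12 = 57
api2 -> mq1 -> cache1: 18 + 12 = 30
Shortest: 19 ms.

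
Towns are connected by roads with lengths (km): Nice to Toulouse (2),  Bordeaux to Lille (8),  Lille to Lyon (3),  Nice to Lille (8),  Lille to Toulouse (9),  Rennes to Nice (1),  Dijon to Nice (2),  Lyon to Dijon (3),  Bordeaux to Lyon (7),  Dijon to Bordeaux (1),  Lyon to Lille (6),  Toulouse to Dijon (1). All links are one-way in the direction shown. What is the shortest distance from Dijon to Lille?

9

Paths from Dijon to Lille:
Dijon → Nice → Lille: 2 + 8 = 10
Dijon → Bordeaux → Lyon → Lille: 1 + 7 + 6 = 14
Dijon → Bordeaux → Lille: 1 + 8 = 9
Best route has total 9 km.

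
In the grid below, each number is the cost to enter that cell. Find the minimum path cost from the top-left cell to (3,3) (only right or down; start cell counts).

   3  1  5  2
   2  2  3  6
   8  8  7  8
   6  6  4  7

One optimal route is (0,0)→(0,1)→(1,1)→(1,2)→(2,2)→(3,2)→(3,3).
Its cost is 3 + 1 + 2 + 3 + 7 + 4 + 7 = 27.

27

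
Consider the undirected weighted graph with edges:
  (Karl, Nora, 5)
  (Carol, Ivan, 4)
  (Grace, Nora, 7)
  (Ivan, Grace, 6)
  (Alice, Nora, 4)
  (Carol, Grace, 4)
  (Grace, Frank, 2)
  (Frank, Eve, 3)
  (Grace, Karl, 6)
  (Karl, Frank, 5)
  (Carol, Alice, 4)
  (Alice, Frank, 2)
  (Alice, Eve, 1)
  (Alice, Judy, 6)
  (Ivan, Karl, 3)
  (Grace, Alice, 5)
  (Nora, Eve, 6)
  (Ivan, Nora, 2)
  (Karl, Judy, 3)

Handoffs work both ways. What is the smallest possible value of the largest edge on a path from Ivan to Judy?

3

Checking several routes:
Ivan - Karl - Judy: max(3, 3) = 3
Ivan - Nora - Alice - Eve - Frank - Karl - Judy: max(2, 4, 1, 3, 5, 3) = 5
Ivan - Nora - Alice - Frank - Karl - Judy: max(2, 4, 2, 5, 3) = 5
Smallest bottleneck: 3.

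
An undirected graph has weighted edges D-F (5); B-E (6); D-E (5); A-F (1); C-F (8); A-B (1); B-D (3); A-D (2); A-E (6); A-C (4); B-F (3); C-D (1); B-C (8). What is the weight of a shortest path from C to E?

6

Comparing a few candidate routes:
C - D - A - E: 1 + 2 + 6 = 9
C - A - E: 4 + 6 = 10
C - D - E: 1 + 5 = 6
C - D - B - E: 1 + 3 + 6 = 10
C - D - A - B - E: 1 + 2 + 1 + 6 = 10
The minimum is 6.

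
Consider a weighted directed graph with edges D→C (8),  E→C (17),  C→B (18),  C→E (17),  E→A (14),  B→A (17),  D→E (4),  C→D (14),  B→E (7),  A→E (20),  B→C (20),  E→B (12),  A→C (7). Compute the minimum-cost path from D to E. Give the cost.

Routes from D to E:
D - C - B - E: 8 + 18 + 7 = 33
D - C - E: 8 + 17 = 25
D - C - B - A - E: 8 + 18 + 17 + 20 = 63
D - E: 4
Shortest: 4.

4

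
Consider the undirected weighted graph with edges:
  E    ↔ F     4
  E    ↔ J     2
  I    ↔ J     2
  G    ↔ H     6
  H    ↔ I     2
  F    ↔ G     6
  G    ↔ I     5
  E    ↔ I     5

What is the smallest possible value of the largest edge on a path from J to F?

4

Routes from J to F:
J - E - I - G - F: max(2, 5, 5, 6) = 6
J - I - G - F: max(2, 5, 6) = 6
J - I - H - G - F: max(2, 2, 6, 6) = 6
J - I - E - F: max(2, 5, 4) = 5
J - E - F: max(2, 4) = 4
J - E - I - H - G - F: max(2, 5, 2, 6, 6) = 6
Smallest bottleneck: 4.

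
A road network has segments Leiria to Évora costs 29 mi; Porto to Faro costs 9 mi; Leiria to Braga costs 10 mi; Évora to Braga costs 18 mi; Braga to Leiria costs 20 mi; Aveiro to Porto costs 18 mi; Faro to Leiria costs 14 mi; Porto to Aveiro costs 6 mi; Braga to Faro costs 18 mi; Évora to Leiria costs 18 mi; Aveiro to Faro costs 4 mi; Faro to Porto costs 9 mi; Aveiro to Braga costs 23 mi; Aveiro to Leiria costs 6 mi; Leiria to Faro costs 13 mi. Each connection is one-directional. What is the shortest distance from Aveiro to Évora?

Checking several routes:
Aveiro -> Porto -> Faro -> Leiria -> Évora: 18 + 9 + 14 + 29 = 70
Aveiro -> Faro -> Leiria -> Évora: 4 + 14 + 29 = 47
Aveiro -> Leiria -> Évora: 6 + 29 = 35
Best route has total 35 mi.

35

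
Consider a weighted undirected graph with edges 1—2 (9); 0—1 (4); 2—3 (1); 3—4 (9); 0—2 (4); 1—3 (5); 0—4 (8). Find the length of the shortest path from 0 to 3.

Candidate routes:
0 → 4 → 3: 8 + 9 = 17
0 → 1 → 3: 4 + 5 = 9
0 → 2 → 1 → 3: 4 + 9 + 5 = 18
0 → 1 → 2 → 3: 4 + 9 + 1 = 14
0 → 2 → 3: 4 + 1 = 5
Shortest: 5.

5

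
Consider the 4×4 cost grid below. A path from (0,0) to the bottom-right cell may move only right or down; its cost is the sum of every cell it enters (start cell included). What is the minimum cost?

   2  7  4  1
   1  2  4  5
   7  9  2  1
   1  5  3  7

19

Path [0,0] -> [1,0] -> [1,1] -> [1,2] -> [2,2] -> [2,3] -> [3,3]: 2 + 1 + 2 + 4 + 2 + 1 + 7 = 19.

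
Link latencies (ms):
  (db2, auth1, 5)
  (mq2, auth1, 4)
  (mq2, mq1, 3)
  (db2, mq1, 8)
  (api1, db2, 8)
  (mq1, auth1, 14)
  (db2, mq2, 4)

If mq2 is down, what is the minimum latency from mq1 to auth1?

13

Candidate routes:
mq1→db2→auth1: 8 + 5 = 13
mq1→auth1: 14
The minimum is 13 ms.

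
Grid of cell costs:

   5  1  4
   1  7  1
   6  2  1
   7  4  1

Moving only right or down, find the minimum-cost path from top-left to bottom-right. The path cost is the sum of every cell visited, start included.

Best path: [0,0] → [0,1] → [0,2] → [1,2] → [2,2] → [3,2]
Cost: 5 + 1 + 4 + 1 + 1 + 1 = 13

13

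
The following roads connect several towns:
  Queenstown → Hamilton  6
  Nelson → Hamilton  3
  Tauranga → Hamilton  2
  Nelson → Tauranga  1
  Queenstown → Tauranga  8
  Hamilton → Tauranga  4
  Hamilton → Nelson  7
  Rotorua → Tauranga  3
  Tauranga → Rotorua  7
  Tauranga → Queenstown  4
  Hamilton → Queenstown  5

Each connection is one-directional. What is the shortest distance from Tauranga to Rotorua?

Candidate routes:
Tauranga -> Rotorua: 7
The minimum is 7.

7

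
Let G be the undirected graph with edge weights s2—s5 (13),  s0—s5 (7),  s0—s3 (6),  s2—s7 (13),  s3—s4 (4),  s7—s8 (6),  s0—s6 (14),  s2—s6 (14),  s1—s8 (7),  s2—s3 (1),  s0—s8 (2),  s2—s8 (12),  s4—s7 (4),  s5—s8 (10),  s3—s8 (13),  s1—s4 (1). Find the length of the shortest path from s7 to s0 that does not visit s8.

A few of the s7→s0 routes:
s7→s2→s3→s0: 13 + 1 + 6 = 20
s7→s4→s3→s0: 4 + 4 + 6 = 14
s7→s4→s3→s2→s5→s0: 4 + 4 + 1 + 13 + 7 = 29
s7→s2→s5→s0: 13 + 13 + 7 = 33
s7→s4→s3→s2→s6→s0: 4 + 4 + 1 + 14 + 14 = 37
Shortest: 14.

14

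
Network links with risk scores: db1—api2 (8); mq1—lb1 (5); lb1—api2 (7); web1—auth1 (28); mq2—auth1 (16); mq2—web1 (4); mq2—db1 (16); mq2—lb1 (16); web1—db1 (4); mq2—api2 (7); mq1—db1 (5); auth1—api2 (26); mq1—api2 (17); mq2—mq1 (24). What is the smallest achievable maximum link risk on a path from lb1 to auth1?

16

Checking several routes:
lb1 - mq1 - db1 - api2 - mq2 - auth1: max(5, 5, 8, 7, 16) = 16
lb1 - mq1 - db1 - web1 - mq2 - auth1: max(5, 5, 4, 4, 16) = 16
lb1 - mq2 - auth1: max(16, 16) = 16
lb1 - api2 - db1 - mq2 - auth1: max(7, 8, 16, 16) = 16
lb1 - mq1 - db1 - mq2 - auth1: max(5, 5, 16, 16) = 16
Best route has worst link 16.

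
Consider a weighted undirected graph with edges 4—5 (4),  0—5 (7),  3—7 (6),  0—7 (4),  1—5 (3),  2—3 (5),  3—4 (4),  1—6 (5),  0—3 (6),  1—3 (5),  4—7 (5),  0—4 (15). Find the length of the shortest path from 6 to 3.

Checking several routes:
6 -> 1 -> 5 -> 4 -> 3: 5 + 3 + 4 + 4 = 16
6 -> 1 -> 5 -> 0 -> 3: 5 + 3 + 7 + 6 = 21
6 -> 1 -> 5 -> 4 -> 7 -> 3: 5 + 3 + 4 + 5 + 6 = 23
6 -> 1 -> 3: 5 + 5 = 10
Shortest: 10.

10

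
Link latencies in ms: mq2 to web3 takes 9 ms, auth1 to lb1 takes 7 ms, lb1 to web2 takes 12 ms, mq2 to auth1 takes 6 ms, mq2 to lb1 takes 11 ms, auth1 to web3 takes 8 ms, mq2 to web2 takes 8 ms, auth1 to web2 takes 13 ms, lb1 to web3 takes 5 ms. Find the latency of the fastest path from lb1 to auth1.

7

Comparing a few candidate routes:
lb1 → auth1: 7
lb1 → web3 → auth1: 5 + 8 = 13
lb1 → mq2 → auth1: 11 + 6 = 17
The minimum is 7 ms.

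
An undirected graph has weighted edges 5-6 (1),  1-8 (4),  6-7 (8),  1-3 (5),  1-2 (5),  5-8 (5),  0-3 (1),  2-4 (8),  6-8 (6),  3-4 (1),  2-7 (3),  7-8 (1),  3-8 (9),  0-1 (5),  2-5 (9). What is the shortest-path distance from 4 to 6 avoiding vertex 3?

Comparing a few candidate routes:
4-2-7-6: 8 + 3 + 8 = 19
4-2-5-6: 8 + 9 + 1 = 18
4-2-7-8-6: 8 + 3 + 1 + 6 = 18
4-2-1-8-6: 8 + 5 + 4 + 6 = 23
4-2-7-8-5-6: 8 + 3 + 1 + 5 + 1 = 18
Best route has total 18.

18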